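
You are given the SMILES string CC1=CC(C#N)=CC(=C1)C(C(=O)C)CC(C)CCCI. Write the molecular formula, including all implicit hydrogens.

C17H22INO

Walk through each heavy atom and fill implicit hydrogens from standard valence (C 4, N 3, O 2, S 2, halogen 1):
  atom 1: C, bond orders sum to 1 (valence 4) → 3 H
  atom 2: C, bond orders sum to 4 (valence 4) → 0 H
  atom 3: C, bond orders sum to 3 (valence 4) → 1 H
  atom 4: C, bond orders sum to 4 (valence 4) → 0 H
  atom 5: C, bond orders sum to 4 (valence 4) → 0 H
  atom 6: N, bond orders sum to 3 (valence 3) → 0 H
  atom 7: C, bond orders sum to 3 (valence 4) → 1 H
  atom 8: C, bond orders sum to 4 (valence 4) → 0 H
  atom 9: C, bond orders sum to 3 (valence 4) → 1 H
  atom 10: C, bond orders sum to 3 (valence 4) → 1 H
  atom 11: C, bond orders sum to 4 (valence 4) → 0 H
  atom 12: O, bond orders sum to 2 (valence 2) → 0 H
  atom 13: C, bond orders sum to 1 (valence 4) → 3 H
  atom 14: C, bond orders sum to 2 (valence 4) → 2 H
  atom 15: C, bond orders sum to 3 (valence 4) → 1 H
  atom 16: C, bond orders sum to 1 (valence 4) → 3 H
  atom 17: C, bond orders sum to 2 (valence 4) → 2 H
  atom 18: C, bond orders sum to 2 (valence 4) → 2 H
  atom 19: C, bond orders sum to 2 (valence 4) → 2 H
  atom 20: I (halogen, monovalent) → 0 H
Totals → C:17, H:22, I:1, N:1, O:1.
In Hill order: C17H22INO.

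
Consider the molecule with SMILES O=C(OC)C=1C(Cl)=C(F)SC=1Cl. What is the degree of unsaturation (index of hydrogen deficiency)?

4

Degree of unsaturation = (number of rings) + (number of π bonds).
Ring closures in the SMILES: 1.
π bonds: 3 double bonds (each 1 DoU) → 3 DoU from unsaturation.
Total DoU = 1 + 3 = 4.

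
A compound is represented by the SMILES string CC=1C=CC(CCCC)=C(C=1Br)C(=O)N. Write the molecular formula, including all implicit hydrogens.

C12H16BrNO

Walk through each heavy atom and fill implicit hydrogens from standard valence (C 4, N 3, O 2, S 2, halogen 1):
  atom 1: C, bond orders sum to 1 (valence 4) → 3 H
  atom 2: C, bond orders sum to 4 (valence 4) → 0 H
  atom 3: C, bond orders sum to 3 (valence 4) → 1 H
  atom 4: C, bond orders sum to 3 (valence 4) → 1 H
  atom 5: C, bond orders sum to 4 (valence 4) → 0 H
  atom 6: C, bond orders sum to 2 (valence 4) → 2 H
  atom 7: C, bond orders sum to 2 (valence 4) → 2 H
  atom 8: C, bond orders sum to 2 (valence 4) → 2 H
  atom 9: C, bond orders sum to 1 (valence 4) → 3 H
  atom 10: C, bond orders sum to 4 (valence 4) → 0 H
  atom 11: C, bond orders sum to 4 (valence 4) → 0 H
  atom 12: Br (halogen, monovalent) → 0 H
  atom 13: C, bond orders sum to 4 (valence 4) → 0 H
  atom 14: O, bond orders sum to 2 (valence 2) → 0 H
  atom 15: N, bond orders sum to 1 (valence 3) → 2 H
Totals → C:12, H:16, Br:1, N:1, O:1.
In Hill order: C12H16BrNO.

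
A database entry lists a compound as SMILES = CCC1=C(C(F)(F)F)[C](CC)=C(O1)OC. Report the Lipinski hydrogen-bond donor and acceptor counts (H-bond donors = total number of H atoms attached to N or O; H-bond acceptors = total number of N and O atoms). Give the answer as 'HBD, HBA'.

0, 2

Donors: find every N or O and count the H atoms it carries.
  atom 13 (O): bond orders sum to 2 → 0 H
  atom 14 (O): bond orders sum to 2 → 0 H
Lipinski HBD = 0.
Acceptors: N atoms = 0, O atoms = 2 → HBA = 2.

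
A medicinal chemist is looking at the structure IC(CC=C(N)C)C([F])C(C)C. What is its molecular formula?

Walk through each heavy atom and fill implicit hydrogens from standard valence (C 4, N 3, O 2, S 2, halogen 1):
  atom 1: I (halogen, monovalent) → 0 H
  atom 2: C, bond orders sum to 3 (valence 4) → 1 H
  atom 3: C, bond orders sum to 2 (valence 4) → 2 H
  atom 4: C, bond orders sum to 3 (valence 4) → 1 H
  atom 5: C, bond orders sum to 4 (valence 4) → 0 H
  atom 6: N, bond orders sum to 1 (valence 3) → 2 H
  atom 7: C, bond orders sum to 1 (valence 4) → 3 H
  atom 8: C, bond orders sum to 3 (valence 4) → 1 H
  atom 9: F with explicit H count 0
  atom 10: C, bond orders sum to 3 (valence 4) → 1 H
  atom 11: C, bond orders sum to 1 (valence 4) → 3 H
  atom 12: C, bond orders sum to 1 (valence 4) → 3 H
Totals → C:9, H:17, F:1, I:1, N:1.

C9H17FIN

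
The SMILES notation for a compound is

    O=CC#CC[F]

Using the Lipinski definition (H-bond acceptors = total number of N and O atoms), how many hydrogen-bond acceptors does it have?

1

N atoms: 0; O atoms: 1.
Lipinski HBA = 0 + 1 = 1.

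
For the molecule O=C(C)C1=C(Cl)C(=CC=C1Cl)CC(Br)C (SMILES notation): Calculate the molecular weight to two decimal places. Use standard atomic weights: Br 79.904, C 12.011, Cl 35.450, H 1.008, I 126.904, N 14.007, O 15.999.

310.01 g/mol

First, the molecular formula is C11H11BrCl2O (counting implicit H from valence).
  Br: 1 × 79.904 = 79.904
  C: 11 × 12.011 = 132.121
  Cl: 2 × 35.450 = 70.900
  H: 11 × 1.008 = 11.088
  O: 1 × 15.999 = 15.999
Sum: 1×79.904 + 11×12.011 + 2×35.450 + 11×1.008 + 1×15.999 = 310.012 → 310.01 g/mol.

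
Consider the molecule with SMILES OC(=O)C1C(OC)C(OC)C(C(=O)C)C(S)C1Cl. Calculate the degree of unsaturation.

Molecular formula: C11H17ClO5S.
DoU = (2C + 2 + N − H − X) / 2, where X is the halogen count and O/S are ignored.
    = (2·11 + 2 + 0 − 17 − 1) / 2 = 6 / 2 = 3.

3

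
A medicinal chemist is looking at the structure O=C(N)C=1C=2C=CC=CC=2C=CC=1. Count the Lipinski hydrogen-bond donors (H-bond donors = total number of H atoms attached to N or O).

Donors: find every N or O and count the H atoms it carries.
  atom 1 (O): bond orders sum to 2 → 0 H
  atom 3 (N): bond orders sum to 1 → 2 H
Lipinski HBD = 2.

2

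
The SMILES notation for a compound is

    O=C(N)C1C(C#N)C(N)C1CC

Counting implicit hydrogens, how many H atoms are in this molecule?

Walk through each heavy atom and fill implicit hydrogens from standard valence (C 4, N 3, O 2, S 2, halogen 1):
  atom 1: O, bond orders sum to 2 (valence 2) → 0 H
  atom 2: C, bond orders sum to 4 (valence 4) → 0 H
  atom 3: N, bond orders sum to 1 (valence 3) → 2 H
  atom 4: C, bond orders sum to 3 (valence 4) → 1 H
  atom 5: C, bond orders sum to 3 (valence 4) → 1 H
  atom 6: C, bond orders sum to 4 (valence 4) → 0 H
  atom 7: N, bond orders sum to 3 (valence 3) → 0 H
  atom 8: C, bond orders sum to 3 (valence 4) → 1 H
  atom 9: N, bond orders sum to 1 (valence 3) → 2 H
  atom 10: C, bond orders sum to 3 (valence 4) → 1 H
  atom 11: C, bond orders sum to 2 (valence 4) → 2 H
  atom 12: C, bond orders sum to 1 (valence 4) → 3 H
Total hydrogens: 13.

13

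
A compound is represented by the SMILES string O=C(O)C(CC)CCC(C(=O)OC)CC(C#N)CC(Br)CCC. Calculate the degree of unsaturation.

4

Degree of unsaturation = (number of rings) + (number of π bonds).
Ring closures in the SMILES: 0.
π bonds: 2 double bonds (each 1 DoU), 1 triple bond (each 2 DoU) → 4 DoU from unsaturation.
Total DoU = 0 + 4 = 4.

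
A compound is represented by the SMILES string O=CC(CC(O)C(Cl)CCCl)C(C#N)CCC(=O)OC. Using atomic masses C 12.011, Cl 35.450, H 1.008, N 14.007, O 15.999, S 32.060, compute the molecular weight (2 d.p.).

First, the molecular formula is C13H19Cl2NO4 (counting implicit H from valence).
  C: 13 × 12.011 = 156.143
  Cl: 2 × 35.450 = 70.900
  H: 19 × 1.008 = 19.152
  N: 1 × 14.007 = 14.007
  O: 4 × 15.999 = 63.996
Sum: 13×12.011 + 2×35.450 + 19×1.008 + 1×14.007 + 4×15.999 = 324.198 → 324.20 g/mol.

324.20 g/mol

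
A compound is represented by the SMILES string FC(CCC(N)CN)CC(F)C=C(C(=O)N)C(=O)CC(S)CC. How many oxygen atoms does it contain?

2

Scan the SMILES for O atoms (remember two-letter symbols like Cl and Br are single atoms).
Oxygen count: 2.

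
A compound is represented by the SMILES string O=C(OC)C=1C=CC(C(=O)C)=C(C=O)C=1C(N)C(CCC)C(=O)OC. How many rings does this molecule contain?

In SMILES, each pair of matching ring-closure digits denotes one ring-closing bond; the number of such bonds equals the number of independent rings.
Ring-closure bonds here: 1.

1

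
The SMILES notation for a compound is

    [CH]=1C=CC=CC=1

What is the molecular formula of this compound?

C6H6

Walk through each heavy atom and fill implicit hydrogens from standard valence (C 4, N 3, O 2, S 2, halogen 1):
  atom 1: C with explicit H count 1
  atom 2: C, bond orders sum to 3 (valence 4) → 1 H
  atom 3: C, bond orders sum to 3 (valence 4) → 1 H
  atom 4: C, bond orders sum to 3 (valence 4) → 1 H
  atom 5: C, bond orders sum to 3 (valence 4) → 1 H
  atom 6: C, bond orders sum to 3 (valence 4) → 1 H
Totals → C:6, H:6.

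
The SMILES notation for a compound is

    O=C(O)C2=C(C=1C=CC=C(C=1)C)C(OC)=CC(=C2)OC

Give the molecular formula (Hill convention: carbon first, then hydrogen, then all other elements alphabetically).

C16H16O4

Walk through each heavy atom and fill implicit hydrogens from standard valence (C 4, N 3, O 2, S 2, halogen 1):
  atom 1: O, bond orders sum to 2 (valence 2) → 0 H
  atom 2: C, bond orders sum to 4 (valence 4) → 0 H
  atom 3: O, bond orders sum to 1 (valence 2) → 1 H
  atom 4: C, bond orders sum to 4 (valence 4) → 0 H
  atom 5: C, bond orders sum to 4 (valence 4) → 0 H
  atom 6: C, bond orders sum to 4 (valence 4) → 0 H
  atom 7: C, bond orders sum to 3 (valence 4) → 1 H
  atom 8: C, bond orders sum to 3 (valence 4) → 1 H
  atom 9: C, bond orders sum to 3 (valence 4) → 1 H
  atom 10: C, bond orders sum to 4 (valence 4) → 0 H
  atom 11: C, bond orders sum to 3 (valence 4) → 1 H
  atom 12: C, bond orders sum to 1 (valence 4) → 3 H
  atom 13: C, bond orders sum to 4 (valence 4) → 0 H
  atom 14: O, bond orders sum to 2 (valence 2) → 0 H
  atom 15: C, bond orders sum to 1 (valence 4) → 3 H
  atom 16: C, bond orders sum to 3 (valence 4) → 1 H
  atom 17: C, bond orders sum to 4 (valence 4) → 0 H
  atom 18: C, bond orders sum to 3 (valence 4) → 1 H
  atom 19: O, bond orders sum to 2 (valence 2) → 0 H
  atom 20: C, bond orders sum to 1 (valence 4) → 3 H
Totals → C:16, H:16, O:4.
In Hill order: C16H16O4.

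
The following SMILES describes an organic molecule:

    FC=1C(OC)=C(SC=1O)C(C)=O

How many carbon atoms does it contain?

7

Count every carbon token in the SMILES (each C, including those in ring-closure positions and inside branches).
Carbon count: 7.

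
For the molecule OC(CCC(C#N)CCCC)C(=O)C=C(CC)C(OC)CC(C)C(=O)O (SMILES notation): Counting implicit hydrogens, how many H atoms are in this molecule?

33

Walk through each heavy atom and fill implicit hydrogens from standard valence (C 4, N 3, O 2, S 2, halogen 1):
  atom 1: O, bond orders sum to 1 (valence 2) → 1 H
  atom 2: C, bond orders sum to 3 (valence 4) → 1 H
  atom 3: C, bond orders sum to 2 (valence 4) → 2 H
  atom 4: C, bond orders sum to 2 (valence 4) → 2 H
  atom 5: C, bond orders sum to 3 (valence 4) → 1 H
  atom 6: C, bond orders sum to 4 (valence 4) → 0 H
  atom 7: N, bond orders sum to 3 (valence 3) → 0 H
  atom 8: C, bond orders sum to 2 (valence 4) → 2 H
  atom 9: C, bond orders sum to 2 (valence 4) → 2 H
  atom 10: C, bond orders sum to 2 (valence 4) → 2 H
  atom 11: C, bond orders sum to 1 (valence 4) → 3 H
  atom 12: C, bond orders sum to 4 (valence 4) → 0 H
  atom 13: O, bond orders sum to 2 (valence 2) → 0 H
  atom 14: C, bond orders sum to 3 (valence 4) → 1 H
  atom 15: C, bond orders sum to 4 (valence 4) → 0 H
  atom 16: C, bond orders sum to 2 (valence 4) → 2 H
  atom 17: C, bond orders sum to 1 (valence 4) → 3 H
  atom 18: C, bond orders sum to 3 (valence 4) → 1 H
  atom 19: O, bond orders sum to 2 (valence 2) → 0 H
  atom 20: C, bond orders sum to 1 (valence 4) → 3 H
  atom 21: C, bond orders sum to 2 (valence 4) → 2 H
  atom 22: C, bond orders sum to 3 (valence 4) → 1 H
  atom 23: C, bond orders sum to 1 (valence 4) → 3 H
  atom 24: C, bond orders sum to 4 (valence 4) → 0 H
  atom 25: O, bond orders sum to 2 (valence 2) → 0 H
  atom 26: O, bond orders sum to 1 (valence 2) → 1 H
Total hydrogens: 33.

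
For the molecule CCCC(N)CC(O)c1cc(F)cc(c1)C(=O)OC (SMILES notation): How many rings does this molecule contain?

In SMILES, each pair of matching ring-closure digits denotes one ring-closing bond; the number of such bonds equals the number of independent rings.
Ring-closure bonds here: 1.

1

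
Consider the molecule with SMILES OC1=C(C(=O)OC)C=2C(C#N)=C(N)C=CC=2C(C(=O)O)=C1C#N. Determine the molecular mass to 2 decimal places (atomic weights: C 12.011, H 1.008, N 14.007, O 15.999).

First, the molecular formula is C15H9N3O5 (counting implicit H from valence).
  C: 15 × 12.011 = 180.165
  H: 9 × 1.008 = 9.072
  N: 3 × 14.007 = 42.021
  O: 5 × 15.999 = 79.995
Sum: 15×12.011 + 9×1.008 + 3×14.007 + 5×15.999 = 311.253 → 311.25 g/mol.

311.25 g/mol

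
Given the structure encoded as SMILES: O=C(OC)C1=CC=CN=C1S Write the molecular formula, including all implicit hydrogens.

Walk through each heavy atom and fill implicit hydrogens from standard valence (C 4, N 3, O 2, S 2, halogen 1):
  atom 1: O, bond orders sum to 2 (valence 2) → 0 H
  atom 2: C, bond orders sum to 4 (valence 4) → 0 H
  atom 3: O, bond orders sum to 2 (valence 2) → 0 H
  atom 4: C, bond orders sum to 1 (valence 4) → 3 H
  atom 5: C, bond orders sum to 4 (valence 4) → 0 H
  atom 6: C, bond orders sum to 3 (valence 4) → 1 H
  atom 7: C, bond orders sum to 3 (valence 4) → 1 H
  atom 8: C, bond orders sum to 3 (valence 4) → 1 H
  atom 9: N, bond orders sum to 3 (valence 3) → 0 H
  atom 10: C, bond orders sum to 4 (valence 4) → 0 H
  atom 11: S, bond orders sum to 1 (valence 2) → 1 H
Totals → C:7, H:7, N:1, O:2, S:1.
In Hill order: C7H7NO2S.

C7H7NO2S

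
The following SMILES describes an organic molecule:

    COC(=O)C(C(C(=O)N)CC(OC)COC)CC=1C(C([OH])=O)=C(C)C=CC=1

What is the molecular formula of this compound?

C19H27NO7

Walk through each heavy atom and fill implicit hydrogens from standard valence (C 4, N 3, O 2, S 2, halogen 1):
  atom 1: C, bond orders sum to 1 (valence 4) → 3 H
  atom 2: O, bond orders sum to 2 (valence 2) → 0 H
  atom 3: C, bond orders sum to 4 (valence 4) → 0 H
  atom 4: O, bond orders sum to 2 (valence 2) → 0 H
  atom 5: C, bond orders sum to 3 (valence 4) → 1 H
  atom 6: C, bond orders sum to 3 (valence 4) → 1 H
  atom 7: C, bond orders sum to 4 (valence 4) → 0 H
  atom 8: O, bond orders sum to 2 (valence 2) → 0 H
  atom 9: N, bond orders sum to 1 (valence 3) → 2 H
  atom 10: C, bond orders sum to 2 (valence 4) → 2 H
  atom 11: C, bond orders sum to 3 (valence 4) → 1 H
  atom 12: O, bond orders sum to 2 (valence 2) → 0 H
  atom 13: C, bond orders sum to 1 (valence 4) → 3 H
  atom 14: C, bond orders sum to 2 (valence 4) → 2 H
  atom 15: O, bond orders sum to 2 (valence 2) → 0 H
  atom 16: C, bond orders sum to 1 (valence 4) → 3 H
  atom 17: C, bond orders sum to 2 (valence 4) → 2 H
  atom 18: C, bond orders sum to 4 (valence 4) → 0 H
  atom 19: C, bond orders sum to 4 (valence 4) → 0 H
  atom 20: C, bond orders sum to 4 (valence 4) → 0 H
  atom 21: O with explicit H count 1
  atom 22: O, bond orders sum to 2 (valence 2) → 0 H
  atom 23: C, bond orders sum to 4 (valence 4) → 0 H
  atom 24: C, bond orders sum to 1 (valence 4) → 3 H
  atom 25: C, bond orders sum to 3 (valence 4) → 1 H
  atom 26: C, bond orders sum to 3 (valence 4) → 1 H
  atom 27: C, bond orders sum to 3 (valence 4) → 1 H
Totals → C:19, H:27, N:1, O:7.
In Hill order: C19H27NO7.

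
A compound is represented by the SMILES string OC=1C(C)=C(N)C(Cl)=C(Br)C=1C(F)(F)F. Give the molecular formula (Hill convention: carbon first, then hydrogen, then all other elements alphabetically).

Walk through each heavy atom and fill implicit hydrogens from standard valence (C 4, N 3, O 2, S 2, halogen 1):
  atom 1: O, bond orders sum to 1 (valence 2) → 1 H
  atom 2: C, bond orders sum to 4 (valence 4) → 0 H
  atom 3: C, bond orders sum to 4 (valence 4) → 0 H
  atom 4: C, bond orders sum to 1 (valence 4) → 3 H
  atom 5: C, bond orders sum to 4 (valence 4) → 0 H
  atom 6: N, bond orders sum to 1 (valence 3) → 2 H
  atom 7: C, bond orders sum to 4 (valence 4) → 0 H
  atom 8: Cl (halogen, monovalent) → 0 H
  atom 9: C, bond orders sum to 4 (valence 4) → 0 H
  atom 10: Br (halogen, monovalent) → 0 H
  atom 11: C, bond orders sum to 4 (valence 4) → 0 H
  atom 12: C, bond orders sum to 4 (valence 4) → 0 H
  atom 13: F (halogen, monovalent) → 0 H
  atom 14: F (halogen, monovalent) → 0 H
  atom 15: F (halogen, monovalent) → 0 H
Totals → C:8, H:6, Br:1, Cl:1, F:3, N:1, O:1.

C8H6BrClF3NO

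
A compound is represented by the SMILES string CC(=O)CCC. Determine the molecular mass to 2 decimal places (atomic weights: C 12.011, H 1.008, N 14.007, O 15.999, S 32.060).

First, the molecular formula is C5H10O (counting implicit H from valence).
  C: 5 × 12.011 = 60.055
  H: 10 × 1.008 = 10.080
  O: 1 × 15.999 = 15.999
Sum: 5×12.011 + 10×1.008 + 1×15.999 = 86.134 → 86.13 g/mol.

86.13 g/mol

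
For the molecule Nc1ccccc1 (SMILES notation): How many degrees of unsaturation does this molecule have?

Molecular formula: C6H7N.
DoU = (2C + 2 + N − H − X) / 2, where X is the halogen count and O/S are ignored.
    = (2·6 + 2 + 1 − 7 − 0) / 2 = 8 / 2 = 4.

4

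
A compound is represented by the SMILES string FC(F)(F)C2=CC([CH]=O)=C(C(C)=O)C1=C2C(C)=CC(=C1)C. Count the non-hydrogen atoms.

Every atom symbol written in the SMILES (organic subset) is one heavy atom; implicit H are not written.
Heavy atoms by element → C:16, F:3, O:2.
Total: 21.

21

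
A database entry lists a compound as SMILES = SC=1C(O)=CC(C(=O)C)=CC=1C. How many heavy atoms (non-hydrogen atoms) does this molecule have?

Every atom symbol written in the SMILES (organic subset) is one heavy atom; implicit H are not written.
Heavy atoms by element → C:9, O:2, S:1.
Total: 12.

12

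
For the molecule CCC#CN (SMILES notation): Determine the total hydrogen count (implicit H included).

7

Walk through each heavy atom and fill implicit hydrogens from standard valence (C 4, N 3, O 2, S 2, halogen 1):
  atom 1: C, bond orders sum to 1 (valence 4) → 3 H
  atom 2: C, bond orders sum to 2 (valence 4) → 2 H
  atom 3: C, bond orders sum to 4 (valence 4) → 0 H
  atom 4: C, bond orders sum to 4 (valence 4) → 0 H
  atom 5: N, bond orders sum to 1 (valence 3) → 2 H
Total hydrogens: 7.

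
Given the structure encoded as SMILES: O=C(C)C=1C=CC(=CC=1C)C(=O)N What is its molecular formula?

C10H11NO2

Walk through each heavy atom and fill implicit hydrogens from standard valence (C 4, N 3, O 2, S 2, halogen 1):
  atom 1: O, bond orders sum to 2 (valence 2) → 0 H
  atom 2: C, bond orders sum to 4 (valence 4) → 0 H
  atom 3: C, bond orders sum to 1 (valence 4) → 3 H
  atom 4: C, bond orders sum to 4 (valence 4) → 0 H
  atom 5: C, bond orders sum to 3 (valence 4) → 1 H
  atom 6: C, bond orders sum to 3 (valence 4) → 1 H
  atom 7: C, bond orders sum to 4 (valence 4) → 0 H
  atom 8: C, bond orders sum to 3 (valence 4) → 1 H
  atom 9: C, bond orders sum to 4 (valence 4) → 0 H
  atom 10: C, bond orders sum to 1 (valence 4) → 3 H
  atom 11: C, bond orders sum to 4 (valence 4) → 0 H
  atom 12: O, bond orders sum to 2 (valence 2) → 0 H
  atom 13: N, bond orders sum to 1 (valence 3) → 2 H
Totals → C:10, H:11, N:1, O:2.
In Hill order: C10H11NO2.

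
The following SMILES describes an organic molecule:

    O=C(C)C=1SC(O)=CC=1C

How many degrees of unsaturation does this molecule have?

Degree of unsaturation = (number of rings) + (number of π bonds).
Ring closures in the SMILES: 1.
π bonds: 3 double bonds (each 1 DoU) → 3 DoU from unsaturation.
Total DoU = 1 + 3 = 4.

4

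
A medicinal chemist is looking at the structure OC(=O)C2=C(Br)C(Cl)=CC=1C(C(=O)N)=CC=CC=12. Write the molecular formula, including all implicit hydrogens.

Walk through each heavy atom and fill implicit hydrogens from standard valence (C 4, N 3, O 2, S 2, halogen 1):
  atom 1: O, bond orders sum to 1 (valence 2) → 1 H
  atom 2: C, bond orders sum to 4 (valence 4) → 0 H
  atom 3: O, bond orders sum to 2 (valence 2) → 0 H
  atom 4: C, bond orders sum to 4 (valence 4) → 0 H
  atom 5: C, bond orders sum to 4 (valence 4) → 0 H
  atom 6: Br (halogen, monovalent) → 0 H
  atom 7: C, bond orders sum to 4 (valence 4) → 0 H
  atom 8: Cl (halogen, monovalent) → 0 H
  atom 9: C, bond orders sum to 3 (valence 4) → 1 H
  atom 10: C, bond orders sum to 4 (valence 4) → 0 H
  atom 11: C, bond orders sum to 4 (valence 4) → 0 H
  atom 12: C, bond orders sum to 4 (valence 4) → 0 H
  atom 13: O, bond orders sum to 2 (valence 2) → 0 H
  atom 14: N, bond orders sum to 1 (valence 3) → 2 H
  atom 15: C, bond orders sum to 3 (valence 4) → 1 H
  atom 16: C, bond orders sum to 3 (valence 4) → 1 H
  atom 17: C, bond orders sum to 3 (valence 4) → 1 H
  atom 18: C, bond orders sum to 4 (valence 4) → 0 H
Totals → C:12, H:7, Br:1, Cl:1, N:1, O:3.
In Hill order: C12H7BrClNO3.

C12H7BrClNO3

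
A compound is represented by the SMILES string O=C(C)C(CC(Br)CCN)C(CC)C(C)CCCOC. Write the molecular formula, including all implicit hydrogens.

Walk through each heavy atom and fill implicit hydrogens from standard valence (C 4, N 3, O 2, S 2, halogen 1):
  atom 1: O, bond orders sum to 2 (valence 2) → 0 H
  atom 2: C, bond orders sum to 4 (valence 4) → 0 H
  atom 3: C, bond orders sum to 1 (valence 4) → 3 H
  atom 4: C, bond orders sum to 3 (valence 4) → 1 H
  atom 5: C, bond orders sum to 2 (valence 4) → 2 H
  atom 6: C, bond orders sum to 3 (valence 4) → 1 H
  atom 7: Br (halogen, monovalent) → 0 H
  atom 8: C, bond orders sum to 2 (valence 4) → 2 H
  atom 9: C, bond orders sum to 2 (valence 4) → 2 H
  atom 10: N, bond orders sum to 1 (valence 3) → 2 H
  atom 11: C, bond orders sum to 3 (valence 4) → 1 H
  atom 12: C, bond orders sum to 2 (valence 4) → 2 H
  atom 13: C, bond orders sum to 1 (valence 4) → 3 H
  atom 14: C, bond orders sum to 3 (valence 4) → 1 H
  atom 15: C, bond orders sum to 1 (valence 4) → 3 H
  atom 16: C, bond orders sum to 2 (valence 4) → 2 H
  atom 17: C, bond orders sum to 2 (valence 4) → 2 H
  atom 18: C, bond orders sum to 2 (valence 4) → 2 H
  atom 19: O, bond orders sum to 2 (valence 2) → 0 H
  atom 20: C, bond orders sum to 1 (valence 4) → 3 H
Totals → C:16, H:32, Br:1, N:1, O:2.
In Hill order: C16H32BrNO2.

C16H32BrNO2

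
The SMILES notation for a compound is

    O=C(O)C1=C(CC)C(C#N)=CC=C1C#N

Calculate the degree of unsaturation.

Degree of unsaturation = (number of rings) + (number of π bonds).
Ring closures in the SMILES: 1.
π bonds: 4 double bonds (each 1 DoU), 2 triple bonds (each 2 DoU) → 8 DoU from unsaturation.
Total DoU = 1 + 8 = 9.

9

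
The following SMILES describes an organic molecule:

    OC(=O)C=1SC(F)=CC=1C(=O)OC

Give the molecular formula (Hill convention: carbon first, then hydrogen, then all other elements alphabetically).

Walk through each heavy atom and fill implicit hydrogens from standard valence (C 4, N 3, O 2, S 2, halogen 1):
  atom 1: O, bond orders sum to 1 (valence 2) → 1 H
  atom 2: C, bond orders sum to 4 (valence 4) → 0 H
  atom 3: O, bond orders sum to 2 (valence 2) → 0 H
  atom 4: C, bond orders sum to 4 (valence 4) → 0 H
  atom 5: S, bond orders sum to 2 (valence 2) → 0 H
  atom 6: C, bond orders sum to 4 (valence 4) → 0 H
  atom 7: F (halogen, monovalent) → 0 H
  atom 8: C, bond orders sum to 3 (valence 4) → 1 H
  atom 9: C, bond orders sum to 4 (valence 4) → 0 H
  atom 10: C, bond orders sum to 4 (valence 4) → 0 H
  atom 11: O, bond orders sum to 2 (valence 2) → 0 H
  atom 12: O, bond orders sum to 2 (valence 2) → 0 H
  atom 13: C, bond orders sum to 1 (valence 4) → 3 H
Totals → C:7, H:5, F:1, O:4, S:1.
In Hill order: C7H5FO4S.

C7H5FO4S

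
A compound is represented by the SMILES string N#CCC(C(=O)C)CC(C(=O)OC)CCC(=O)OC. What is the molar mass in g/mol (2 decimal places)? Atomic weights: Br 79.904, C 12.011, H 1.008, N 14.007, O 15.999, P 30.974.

269.30 g/mol

First, the molecular formula is C13H19NO5 (counting implicit H from valence).
  C: 13 × 12.011 = 156.143
  H: 19 × 1.008 = 19.152
  N: 1 × 14.007 = 14.007
  O: 5 × 15.999 = 79.995
Sum: 13×12.011 + 19×1.008 + 1×14.007 + 5×15.999 = 269.297 → 269.30 g/mol.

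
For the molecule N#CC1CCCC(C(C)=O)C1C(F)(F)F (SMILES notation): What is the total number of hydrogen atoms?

12

Walk through each heavy atom and fill implicit hydrogens from standard valence (C 4, N 3, O 2, S 2, halogen 1):
  atom 1: N, bond orders sum to 3 (valence 3) → 0 H
  atom 2: C, bond orders sum to 4 (valence 4) → 0 H
  atom 3: C, bond orders sum to 3 (valence 4) → 1 H
  atom 4: C, bond orders sum to 2 (valence 4) → 2 H
  atom 5: C, bond orders sum to 2 (valence 4) → 2 H
  atom 6: C, bond orders sum to 2 (valence 4) → 2 H
  atom 7: C, bond orders sum to 3 (valence 4) → 1 H
  atom 8: C, bond orders sum to 4 (valence 4) → 0 H
  atom 9: C, bond orders sum to 1 (valence 4) → 3 H
  atom 10: O, bond orders sum to 2 (valence 2) → 0 H
  atom 11: C, bond orders sum to 3 (valence 4) → 1 H
  atom 12: C, bond orders sum to 4 (valence 4) → 0 H
  atom 13: F (halogen, monovalent) → 0 H
  atom 14: F (halogen, monovalent) → 0 H
  atom 15: F (halogen, monovalent) → 0 H
Total hydrogens: 12.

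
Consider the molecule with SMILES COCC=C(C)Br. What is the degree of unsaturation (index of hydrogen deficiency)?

1

Molecular formula: C5H9BrO.
DoU = (2C + 2 + N − H − X) / 2, where X is the halogen count and O/S are ignored.
    = (2·5 + 2 + 0 − 9 − 1) / 2 = 2 / 2 = 1.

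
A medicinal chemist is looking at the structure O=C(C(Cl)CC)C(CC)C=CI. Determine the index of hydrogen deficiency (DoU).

Degree of unsaturation = (number of rings) + (number of π bonds).
Ring closures in the SMILES: 0.
π bonds: 2 double bonds (each 1 DoU) → 2 DoU from unsaturation.
Total DoU = 0 + 2 = 2.

2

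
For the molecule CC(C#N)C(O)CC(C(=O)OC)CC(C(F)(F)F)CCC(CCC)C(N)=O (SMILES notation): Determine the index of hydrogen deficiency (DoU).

Molecular formula: C18H29F3N2O4.
DoU = (2C + 2 + N − H − X) / 2, where X is the halogen count and O/S are ignored.
    = (2·18 + 2 + 2 − 29 − 3) / 2 = 8 / 2 = 4.

4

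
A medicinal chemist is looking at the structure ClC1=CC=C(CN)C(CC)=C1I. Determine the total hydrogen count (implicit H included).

11

Walk through each heavy atom and fill implicit hydrogens from standard valence (C 4, N 3, O 2, S 2, halogen 1):
  atom 1: Cl (halogen, monovalent) → 0 H
  atom 2: C, bond orders sum to 4 (valence 4) → 0 H
  atom 3: C, bond orders sum to 3 (valence 4) → 1 H
  atom 4: C, bond orders sum to 3 (valence 4) → 1 H
  atom 5: C, bond orders sum to 4 (valence 4) → 0 H
  atom 6: C, bond orders sum to 2 (valence 4) → 2 H
  atom 7: N, bond orders sum to 1 (valence 3) → 2 H
  atom 8: C, bond orders sum to 4 (valence 4) → 0 H
  atom 9: C, bond orders sum to 2 (valence 4) → 2 H
  atom 10: C, bond orders sum to 1 (valence 4) → 3 H
  atom 11: C, bond orders sum to 4 (valence 4) → 0 H
  atom 12: I (halogen, monovalent) → 0 H
Total hydrogens: 11.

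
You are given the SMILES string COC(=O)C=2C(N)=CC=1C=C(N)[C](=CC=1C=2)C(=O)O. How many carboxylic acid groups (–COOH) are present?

1

The carboxylic acid motif appears at heavy-atom position 17 in the SMILES.
Other groups present: 1 ester, 2 primary amine.
Carboxylic acid count: 1.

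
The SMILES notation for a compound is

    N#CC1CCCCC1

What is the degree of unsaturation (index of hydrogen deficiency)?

Molecular formula: C7H11N.
DoU = (2C + 2 + N − H − X) / 2, where X is the halogen count and O/S are ignored.
    = (2·7 + 2 + 1 − 11 − 0) / 2 = 6 / 2 = 3.

3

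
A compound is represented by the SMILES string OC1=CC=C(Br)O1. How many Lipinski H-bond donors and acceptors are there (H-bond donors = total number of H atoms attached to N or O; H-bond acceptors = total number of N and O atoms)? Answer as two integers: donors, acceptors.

Donors: find every N or O and count the H atoms it carries.
  atom 1 (O): bond orders sum to 1 → 1 H
  atom 7 (O): bond orders sum to 2 → 0 H
Lipinski HBD = 1.
Acceptors: N atoms = 0, O atoms = 2 → HBA = 2.

1, 2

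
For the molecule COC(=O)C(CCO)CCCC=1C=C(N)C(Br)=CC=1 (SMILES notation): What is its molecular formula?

C14H20BrNO3

Walk through each heavy atom and fill implicit hydrogens from standard valence (C 4, N 3, O 2, S 2, halogen 1):
  atom 1: C, bond orders sum to 1 (valence 4) → 3 H
  atom 2: O, bond orders sum to 2 (valence 2) → 0 H
  atom 3: C, bond orders sum to 4 (valence 4) → 0 H
  atom 4: O, bond orders sum to 2 (valence 2) → 0 H
  atom 5: C, bond orders sum to 3 (valence 4) → 1 H
  atom 6: C, bond orders sum to 2 (valence 4) → 2 H
  atom 7: C, bond orders sum to 2 (valence 4) → 2 H
  atom 8: O, bond orders sum to 1 (valence 2) → 1 H
  atom 9: C, bond orders sum to 2 (valence 4) → 2 H
  atom 10: C, bond orders sum to 2 (valence 4) → 2 H
  atom 11: C, bond orders sum to 2 (valence 4) → 2 H
  atom 12: C, bond orders sum to 4 (valence 4) → 0 H
  atom 13: C, bond orders sum to 3 (valence 4) → 1 H
  atom 14: C, bond orders sum to 4 (valence 4) → 0 H
  atom 15: N, bond orders sum to 1 (valence 3) → 2 H
  atom 16: C, bond orders sum to 4 (valence 4) → 0 H
  atom 17: Br (halogen, monovalent) → 0 H
  atom 18: C, bond orders sum to 3 (valence 4) → 1 H
  atom 19: C, bond orders sum to 3 (valence 4) → 1 H
Totals → C:14, H:20, Br:1, N:1, O:3.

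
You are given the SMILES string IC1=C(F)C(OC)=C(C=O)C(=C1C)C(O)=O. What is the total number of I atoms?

1

Scan the SMILES for I atoms (remember two-letter symbols like Cl and Br are single atoms).
Iodine count: 1.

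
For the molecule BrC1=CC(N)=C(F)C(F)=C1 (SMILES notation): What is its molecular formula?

C6H4BrF2N

Walk through each heavy atom and fill implicit hydrogens from standard valence (C 4, N 3, O 2, S 2, halogen 1):
  atom 1: Br (halogen, monovalent) → 0 H
  atom 2: C, bond orders sum to 4 (valence 4) → 0 H
  atom 3: C, bond orders sum to 3 (valence 4) → 1 H
  atom 4: C, bond orders sum to 4 (valence 4) → 0 H
  atom 5: N, bond orders sum to 1 (valence 3) → 2 H
  atom 6: C, bond orders sum to 4 (valence 4) → 0 H
  atom 7: F (halogen, monovalent) → 0 H
  atom 8: C, bond orders sum to 4 (valence 4) → 0 H
  atom 9: F (halogen, monovalent) → 0 H
  atom 10: C, bond orders sum to 3 (valence 4) → 1 H
Totals → C:6, H:4, Br:1, F:2, N:1.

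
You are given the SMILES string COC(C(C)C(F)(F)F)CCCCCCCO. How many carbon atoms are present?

Count every carbon token in the SMILES (each C, including those in ring-closure positions and inside branches).
Carbon count: 12.

12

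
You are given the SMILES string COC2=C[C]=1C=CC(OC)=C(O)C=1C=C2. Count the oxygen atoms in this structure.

Scan the SMILES for O atoms (remember two-letter symbols like Cl and Br are single atoms).
Oxygen count: 3.

3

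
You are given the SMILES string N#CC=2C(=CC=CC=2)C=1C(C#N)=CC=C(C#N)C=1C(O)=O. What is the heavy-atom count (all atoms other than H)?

Every atom symbol written in the SMILES (organic subset) is one heavy atom; implicit H are not written.
Heavy atoms by element → C:16, N:3, O:2.
Total: 21.

21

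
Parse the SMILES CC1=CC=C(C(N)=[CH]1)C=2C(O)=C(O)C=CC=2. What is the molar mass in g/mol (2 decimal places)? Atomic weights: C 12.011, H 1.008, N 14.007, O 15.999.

First, the molecular formula is C13H13NO2 (counting implicit H from valence).
  C: 13 × 12.011 = 156.143
  H: 13 × 1.008 = 13.104
  N: 1 × 14.007 = 14.007
  O: 2 × 15.999 = 31.998
Sum: 13×12.011 + 13×1.008 + 1×14.007 + 2×15.999 = 215.252 → 215.25 g/mol.

215.25 g/mol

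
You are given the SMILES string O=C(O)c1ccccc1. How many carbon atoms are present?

Count every carbon token in the SMILES (each C, including those in ring-closure positions and inside branches).
Carbon count: 7.

7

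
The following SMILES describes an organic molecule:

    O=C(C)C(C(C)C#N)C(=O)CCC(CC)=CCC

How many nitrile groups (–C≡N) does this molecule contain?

The nitrile motif appears at heavy-atom position 7 in the SMILES.
Other groups present: 1 alkene, 2 ketone.
Nitrile count: 1.

1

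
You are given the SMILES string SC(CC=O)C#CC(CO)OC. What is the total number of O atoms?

Scan the SMILES for O atoms (remember two-letter symbols like Cl and Br are single atoms).
Oxygen count: 3.

3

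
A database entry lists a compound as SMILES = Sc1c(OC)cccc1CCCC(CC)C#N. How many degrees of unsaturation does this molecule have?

Molecular formula: C14H19NOS.
DoU = (2C + 2 + N − H − X) / 2, where X is the halogen count and O/S are ignored.
    = (2·14 + 2 + 1 − 19 − 0) / 2 = 12 / 2 = 6.

6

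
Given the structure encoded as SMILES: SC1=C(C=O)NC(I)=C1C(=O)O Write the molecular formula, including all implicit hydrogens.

Walk through each heavy atom and fill implicit hydrogens from standard valence (C 4, N 3, O 2, S 2, halogen 1):
  atom 1: S, bond orders sum to 1 (valence 2) → 1 H
  atom 2: C, bond orders sum to 4 (valence 4) → 0 H
  atom 3: C, bond orders sum to 4 (valence 4) → 0 H
  atom 4: C, bond orders sum to 3 (valence 4) → 1 H
  atom 5: O, bond orders sum to 2 (valence 2) → 0 H
  atom 6: N, bond orders sum to 2 (valence 3) → 1 H
  atom 7: C, bond orders sum to 4 (valence 4) → 0 H
  atom 8: I (halogen, monovalent) → 0 H
  atom 9: C, bond orders sum to 4 (valence 4) → 0 H
  atom 10: C, bond orders sum to 4 (valence 4) → 0 H
  atom 11: O, bond orders sum to 2 (valence 2) → 0 H
  atom 12: O, bond orders sum to 1 (valence 2) → 1 H
Totals → C:6, H:4, I:1, N:1, O:3, S:1.
In Hill order: C6H4INO3S.

C6H4INO3S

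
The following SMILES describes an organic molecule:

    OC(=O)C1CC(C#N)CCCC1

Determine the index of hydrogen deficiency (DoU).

Degree of unsaturation = (number of rings) + (number of π bonds).
Ring closures in the SMILES: 1.
π bonds: 1 double bond (each 1 DoU), 1 triple bond (each 2 DoU) → 3 DoU from unsaturation.
Total DoU = 1 + 3 = 4.

4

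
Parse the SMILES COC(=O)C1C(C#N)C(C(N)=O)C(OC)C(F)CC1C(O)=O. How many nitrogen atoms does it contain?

Scan the SMILES for N atoms (remember two-letter symbols like Cl and Br are single atoms).
Nitrogen count: 2.

2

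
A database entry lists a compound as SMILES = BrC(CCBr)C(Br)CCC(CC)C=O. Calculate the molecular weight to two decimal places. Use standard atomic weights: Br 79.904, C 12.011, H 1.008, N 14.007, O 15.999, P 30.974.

392.96 g/mol

First, the molecular formula is C10H17Br3O (counting implicit H from valence).
  Br: 3 × 79.904 = 239.712
  C: 10 × 12.011 = 120.110
  H: 17 × 1.008 = 17.136
  O: 1 × 15.999 = 15.999
Sum: 3×79.904 + 10×12.011 + 17×1.008 + 1×15.999 = 392.957 → 392.96 g/mol.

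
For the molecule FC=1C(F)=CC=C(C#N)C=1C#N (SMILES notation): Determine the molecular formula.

Walk through each heavy atom and fill implicit hydrogens from standard valence (C 4, N 3, O 2, S 2, halogen 1):
  atom 1: F (halogen, monovalent) → 0 H
  atom 2: C, bond orders sum to 4 (valence 4) → 0 H
  atom 3: C, bond orders sum to 4 (valence 4) → 0 H
  atom 4: F (halogen, monovalent) → 0 H
  atom 5: C, bond orders sum to 3 (valence 4) → 1 H
  atom 6: C, bond orders sum to 3 (valence 4) → 1 H
  atom 7: C, bond orders sum to 4 (valence 4) → 0 H
  atom 8: C, bond orders sum to 4 (valence 4) → 0 H
  atom 9: N, bond orders sum to 3 (valence 3) → 0 H
  atom 10: C, bond orders sum to 4 (valence 4) → 0 H
  atom 11: C, bond orders sum to 4 (valence 4) → 0 H
  atom 12: N, bond orders sum to 3 (valence 3) → 0 H
Totals → C:8, H:2, F:2, N:2.

C8H2F2N2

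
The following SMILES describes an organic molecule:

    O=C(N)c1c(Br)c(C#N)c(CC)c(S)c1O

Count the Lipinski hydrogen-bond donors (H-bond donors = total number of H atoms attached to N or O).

Donors: find every N or O and count the H atoms it carries.
  atom 1 (O): bond orders sum to 2 → 0 H
  atom 3 (N): bond orders sum to 1 → 2 H
  atom 9 (N): bond orders sum to 3 → 0 H
  atom 16 (O): bond orders sum to 1 → 1 H
Lipinski HBD = 3.

3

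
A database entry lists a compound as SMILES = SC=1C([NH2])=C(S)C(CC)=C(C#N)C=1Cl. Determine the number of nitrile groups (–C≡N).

1

The nitrile motif appears at heavy-atom position 11 in the SMILES.
Other groups present: 1 primary amine, 2 thiol.
Nitrile count: 1.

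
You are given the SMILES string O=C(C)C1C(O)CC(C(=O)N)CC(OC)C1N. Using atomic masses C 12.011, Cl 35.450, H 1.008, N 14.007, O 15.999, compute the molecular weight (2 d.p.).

First, the molecular formula is C11H20N2O4 (counting implicit H from valence).
  C: 11 × 12.011 = 132.121
  H: 20 × 1.008 = 20.160
  N: 2 × 14.007 = 28.014
  O: 4 × 15.999 = 63.996
Sum: 11×12.011 + 20×1.008 + 2×14.007 + 4×15.999 = 244.291 → 244.29 g/mol.

244.29 g/mol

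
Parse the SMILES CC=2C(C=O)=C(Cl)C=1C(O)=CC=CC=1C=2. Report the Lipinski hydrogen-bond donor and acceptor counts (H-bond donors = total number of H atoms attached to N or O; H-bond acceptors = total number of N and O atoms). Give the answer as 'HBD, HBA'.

1, 2

Donors: find every N or O and count the H atoms it carries.
  atom 5 (O): bond orders sum to 2 → 0 H
  atom 10 (O): bond orders sum to 1 → 1 H
Lipinski HBD = 1.
Acceptors: N atoms = 0, O atoms = 2 → HBA = 2.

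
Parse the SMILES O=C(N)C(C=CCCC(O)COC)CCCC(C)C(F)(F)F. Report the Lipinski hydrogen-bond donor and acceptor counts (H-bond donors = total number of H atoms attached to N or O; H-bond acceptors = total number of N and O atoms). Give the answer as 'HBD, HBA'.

3, 4

Donors: find every N or O and count the H atoms it carries.
  atom 1 (O): bond orders sum to 2 → 0 H
  atom 3 (N): bond orders sum to 1 → 2 H
  atom 10 (O): bond orders sum to 1 → 1 H
  atom 12 (O): bond orders sum to 2 → 0 H
Lipinski HBD = 3.
Acceptors: N atoms = 1, O atoms = 3 → HBA = 4.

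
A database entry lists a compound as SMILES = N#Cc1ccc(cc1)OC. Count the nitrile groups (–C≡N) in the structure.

The nitrile motif appears at heavy-atom position 2 in the SMILES.
Other groups present: 1 ether.
Nitrile count: 1.

1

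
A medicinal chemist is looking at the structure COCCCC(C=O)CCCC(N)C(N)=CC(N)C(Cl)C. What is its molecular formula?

C15H30ClN3O2

Walk through each heavy atom and fill implicit hydrogens from standard valence (C 4, N 3, O 2, S 2, halogen 1):
  atom 1: C, bond orders sum to 1 (valence 4) → 3 H
  atom 2: O, bond orders sum to 2 (valence 2) → 0 H
  atom 3: C, bond orders sum to 2 (valence 4) → 2 H
  atom 4: C, bond orders sum to 2 (valence 4) → 2 H
  atom 5: C, bond orders sum to 2 (valence 4) → 2 H
  atom 6: C, bond orders sum to 3 (valence 4) → 1 H
  atom 7: C, bond orders sum to 3 (valence 4) → 1 H
  atom 8: O, bond orders sum to 2 (valence 2) → 0 H
  atom 9: C, bond orders sum to 2 (valence 4) → 2 H
  atom 10: C, bond orders sum to 2 (valence 4) → 2 H
  atom 11: C, bond orders sum to 2 (valence 4) → 2 H
  atom 12: C, bond orders sum to 3 (valence 4) → 1 H
  atom 13: N, bond orders sum to 1 (valence 3) → 2 H
  atom 14: C, bond orders sum to 4 (valence 4) → 0 H
  atom 15: N, bond orders sum to 1 (valence 3) → 2 H
  atom 16: C, bond orders sum to 3 (valence 4) → 1 H
  atom 17: C, bond orders sum to 3 (valence 4) → 1 H
  atom 18: N, bond orders sum to 1 (valence 3) → 2 H
  atom 19: C, bond orders sum to 3 (valence 4) → 1 H
  atom 20: Cl (halogen, monovalent) → 0 H
  atom 21: C, bond orders sum to 1 (valence 4) → 3 H
Totals → C:15, H:30, Cl:1, N:3, O:2.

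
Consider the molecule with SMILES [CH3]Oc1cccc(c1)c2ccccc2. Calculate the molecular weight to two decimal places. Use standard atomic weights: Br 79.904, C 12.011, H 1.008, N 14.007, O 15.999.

First, the molecular formula is C13H12O (counting implicit H from valence).
  C: 13 × 12.011 = 156.143
  H: 12 × 1.008 = 12.096
  O: 1 × 15.999 = 15.999
Sum: 13×12.011 + 12×1.008 + 1×15.999 = 184.238 → 184.24 g/mol.

184.24 g/mol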